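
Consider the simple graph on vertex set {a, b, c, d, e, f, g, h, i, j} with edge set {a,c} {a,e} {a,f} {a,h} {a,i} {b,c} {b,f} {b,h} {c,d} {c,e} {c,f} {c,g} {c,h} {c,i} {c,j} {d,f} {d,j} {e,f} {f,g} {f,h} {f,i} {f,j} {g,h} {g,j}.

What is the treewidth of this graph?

A width-3 tree decomposition is:
Bags: B1 = {a, c, f, h}  B2 = {a, c, f, i}  B3 = {b, c, f, h}  B4 = {c, f, g, h}  B5 = {c, f, g, j}  B6 = {a, c, e, f}  B7 = {c, d, f, j}
Tree: B1–B2, B1–B3, B1–B4, B4–B5, B2–B6, B5–B7
The largest bag has 4 vertices, giving width 3; this decomposition certifies tw(G) ≤ 3. For the lower bound, the 4 vertices {c, d, f, j} are pairwise adjacent, and any tree decomposition puts a clique entirely inside one bag — forcing width ≥ 3. Therefore the treewidth is 3.

3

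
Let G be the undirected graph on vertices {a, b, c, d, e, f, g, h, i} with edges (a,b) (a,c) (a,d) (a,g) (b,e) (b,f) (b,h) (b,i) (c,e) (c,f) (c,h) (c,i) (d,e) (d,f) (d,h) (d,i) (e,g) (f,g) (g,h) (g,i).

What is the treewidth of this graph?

4

A width-4 tree decomposition is:
Bags: B1 = {b, c, d, g, h}  B2 = {b, c, d, e, g}  B3 = {a, b, c, d, g}  B4 = {b, c, d, g, i}  B5 = {b, c, d, f, g}
Tree: B1–B2, B2–B3, B3–B4, B4–B5
Every bag has size at most 5, so the width is 5 − 1 = 4 and tw(G) ≤ 4. For the lower bound: the 5 vertex sets {c,h}, {e,g}, {a,d}, {b}, {i} are disjoint, each induces a connected subgraph, and every pair is joined by at least one edge of G. Contracting each set to a single vertex therefore yields K_{5} as a minor, and since treewidth is minor-monotone, tw(G) ≥ tw(K_{5}) = 4. Combining the bounds, tw(G) = 4.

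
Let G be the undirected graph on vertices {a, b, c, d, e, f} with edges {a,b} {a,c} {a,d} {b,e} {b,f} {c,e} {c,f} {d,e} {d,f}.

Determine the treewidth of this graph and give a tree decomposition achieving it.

Treewidth 3.
Bags: B1 = {a, c, e, f}  B2 = {a, d, e, f}  B3 = {a, b, e, f}
Tree: B1–B2, B2–B3

Every bag has size at most 4, so the width is 4 − 1 = 3 and tw(G) ≤ 3. For the lower bound: the 4 vertex sets {c,f}, {d,e}, {a}, {b} are disjoint, each induces a connected subgraph, and every pair is joined by at least one edge of G. Contracting each set to a single vertex therefore yields K_{4} as a minor, and since treewidth is minor-monotone, tw(G) ≥ tw(K_{4}) = 3. The upper and lower bounds meet at 3, so that is the treewidth.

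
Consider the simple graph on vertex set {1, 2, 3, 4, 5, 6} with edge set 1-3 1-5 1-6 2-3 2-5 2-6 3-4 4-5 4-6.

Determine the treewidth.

3

A width-3 tree decomposition is:
Bags: B1 = {3, 4, 5, 6}  B2 = {2, 3, 5, 6}  B3 = {1, 3, 5, 6}
Tree: B1–B2, B2–B3
Every bag has size at most 4, so the width is 4 − 1 = 3 and tw(G) ≤ 3. For the lower bound: the 4 vertex sets {3,4}, {2,6}, {5}, {1} are disjoint, each induces a connected subgraph, and every pair is joined by at least one edge of G. Contracting each set to a single vertex therefore yields K_{4} as a minor, and since treewidth is minor-monotone, tw(G) ≥ tw(K_{4}) = 3. Combining the bounds, tw(G) = 3.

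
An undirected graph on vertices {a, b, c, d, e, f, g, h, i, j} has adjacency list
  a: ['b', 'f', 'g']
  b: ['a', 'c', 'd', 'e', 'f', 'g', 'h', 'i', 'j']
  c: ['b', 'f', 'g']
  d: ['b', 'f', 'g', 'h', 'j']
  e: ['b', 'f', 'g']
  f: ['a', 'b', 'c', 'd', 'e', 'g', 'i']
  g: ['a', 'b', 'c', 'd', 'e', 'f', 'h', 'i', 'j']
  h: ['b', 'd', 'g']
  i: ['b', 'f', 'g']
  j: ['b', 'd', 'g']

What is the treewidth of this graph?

3

A width-3 tree decomposition is:
Bags: B1 = {b, c, f, g}  B2 = {b, d, f, g}  B3 = {b, d, g, j}  B4 = {b, d, g, h}  B5 = {a, b, f, g}  B6 = {b, e, f, g}  B7 = {b, f, g, i}
Tree: B1–B2, B2–B3, B2–B4, B2–B5, B1–B6, B1–B7
Each bag holds 4 vertices, so the decomposition has width 3, which upper-bounds the treewidth. On the other hand G contains the 4-clique {b, d, g, j}. A clique must lie in a single bag of any decomposition, so no decomposition can have width below 3. Therefore the treewidth is 3.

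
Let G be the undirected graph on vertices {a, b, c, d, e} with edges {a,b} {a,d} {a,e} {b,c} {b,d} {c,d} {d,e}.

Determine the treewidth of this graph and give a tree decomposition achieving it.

Treewidth 2.
One optimal decomposition is:
Bags: B1 = {a, b, d}  B2 = {b, c, d}  B3 = {a, d, e}
Tree: B1–B2, B1–B3

Each bag holds 3 vertices, so the decomposition has width 2, which upper-bounds the treewidth. On the other hand G contains the 3-clique {b, c, d}. A clique must lie in a single bag of any decomposition, so no decomposition can have width below 2. Therefore the treewidth is 2.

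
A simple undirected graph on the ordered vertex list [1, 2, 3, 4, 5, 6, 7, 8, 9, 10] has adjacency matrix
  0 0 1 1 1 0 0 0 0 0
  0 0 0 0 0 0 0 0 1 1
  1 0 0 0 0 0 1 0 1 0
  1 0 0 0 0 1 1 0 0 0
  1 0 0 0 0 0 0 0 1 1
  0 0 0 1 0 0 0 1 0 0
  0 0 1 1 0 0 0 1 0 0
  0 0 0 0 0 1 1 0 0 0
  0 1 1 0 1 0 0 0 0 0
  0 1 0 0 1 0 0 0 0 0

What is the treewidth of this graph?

A width-2 tree decomposition is:
Bags: B1 = {2, 5, 10}  B2 = {2, 5, 9}  B3 = {1, 5, 9}  B4 = {1, 3, 9}  B5 = {1, 3, 4}  B6 = {3, 4, 7}  B7 = {4, 6, 7}  B8 = {6, 7, 8}
Tree: B1–B2, B2–B3, B3–B4, B4–B5, B5–B6, B6–B7, B7–B8
Every bag has size at most 3, so the width is 3 − 1 = 2 and tw(G) ≤ 2. The edges 10–2–9–5–10 form a cycle, so G is not a tree and its treewidth is at least 2. The upper and lower bounds meet at 2, so that is the treewidth.

2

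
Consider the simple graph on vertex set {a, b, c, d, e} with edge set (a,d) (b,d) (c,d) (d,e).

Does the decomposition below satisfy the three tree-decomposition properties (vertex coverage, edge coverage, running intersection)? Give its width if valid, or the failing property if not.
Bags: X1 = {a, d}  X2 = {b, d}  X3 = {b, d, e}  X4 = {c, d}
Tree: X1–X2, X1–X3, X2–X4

No — bags containing vertex b are not connected in the tree.

A tree decomposition must satisfy three properties: every vertex lies in some bag; for every edge, both endpoints lie together in some bag; and for every vertex, the bags containing it form a connected subtree. Here bags containing vertex b are not connected in the tree, so the decomposition is invalid.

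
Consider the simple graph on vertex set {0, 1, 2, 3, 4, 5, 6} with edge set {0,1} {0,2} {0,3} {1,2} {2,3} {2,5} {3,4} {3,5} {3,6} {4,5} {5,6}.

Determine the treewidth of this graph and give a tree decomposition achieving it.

Each bag holds 3 vertices, so the decomposition has width 2, which upper-bounds the treewidth. Conversely, {0, 1, 2} is a clique of size 3, and the vertices of any clique must share a bag in every tree decomposition; so some bag has ≥ 3 vertices and tw(G) ≥ 2. Therefore the treewidth is 2.

Treewidth 2.
One such decomposition:
Bags: B1 = {2, 3, 5}  B2 = {3, 4, 5}  B3 = {3, 5, 6}  B4 = {0, 2, 3}  B5 = {0, 1, 2}
Tree: B1–B2, B1–B3, B1–B4, B4–B5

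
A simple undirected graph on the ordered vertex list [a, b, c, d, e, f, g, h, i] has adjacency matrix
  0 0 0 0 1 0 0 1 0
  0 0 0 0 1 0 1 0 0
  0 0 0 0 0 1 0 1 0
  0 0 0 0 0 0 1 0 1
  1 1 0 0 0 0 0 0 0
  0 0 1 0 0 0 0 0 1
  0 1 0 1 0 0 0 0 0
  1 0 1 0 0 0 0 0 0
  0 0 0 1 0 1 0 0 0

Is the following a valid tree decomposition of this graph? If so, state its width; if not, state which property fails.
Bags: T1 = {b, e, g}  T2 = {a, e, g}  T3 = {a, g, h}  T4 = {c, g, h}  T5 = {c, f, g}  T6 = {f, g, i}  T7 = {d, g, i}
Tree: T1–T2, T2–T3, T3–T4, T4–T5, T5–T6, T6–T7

Yes; width 2.

Vertex coverage: the bags together contain {a, b, c, d, e, f, g, h, i}, the full vertex set. Edge coverage: each edge of G has both endpoints in at least one bag. Running intersection: for every vertex, the bags containing it form a connected subtree. All three properties hold, so this is a valid tree decomposition of width max|bag| − 1 = 2, and hence tw(G) ≤ 2.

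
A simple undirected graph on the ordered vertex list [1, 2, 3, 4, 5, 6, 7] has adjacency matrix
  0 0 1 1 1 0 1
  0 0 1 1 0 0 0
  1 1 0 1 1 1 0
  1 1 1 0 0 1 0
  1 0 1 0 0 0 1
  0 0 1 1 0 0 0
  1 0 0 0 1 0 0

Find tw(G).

2

A width-2 tree decomposition is:
Bags: B1 = {2, 3, 4}  B2 = {3, 4, 6}  B3 = {1, 3, 4}  B4 = {1, 3, 5}  B5 = {1, 5, 7}
Tree: B1–B2, B1–B3, B3–B4, B4–B5
Every bag has size at most 3, so the width is 3 − 1 = 2 and tw(G) ≤ 2. On the other hand G contains the 3-clique {1, 3, 4}. A clique must lie in a single bag of any decomposition, so no decomposition can have width below 2. The upper and lower bounds meet at 2, so that is the treewidth.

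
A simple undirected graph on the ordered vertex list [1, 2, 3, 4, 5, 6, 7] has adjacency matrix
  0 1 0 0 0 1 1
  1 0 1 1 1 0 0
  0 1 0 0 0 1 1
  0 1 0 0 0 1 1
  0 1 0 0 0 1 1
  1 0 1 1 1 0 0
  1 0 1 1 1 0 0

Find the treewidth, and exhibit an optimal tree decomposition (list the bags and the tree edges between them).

Treewidth 3.
One optimal decomposition is:
Bags: B1 = {2, 5, 6, 7}  B2 = {2, 4, 6, 7}  B3 = {1, 2, 6, 7}  B4 = {2, 3, 6, 7}
Tree: B1–B2, B2–B3, B3–B4

Each bag holds 4 vertices, so the decomposition has width 3, which upper-bounds the treewidth. For the lower bound: the 4 vertex sets {2,5}, {4,7}, {6}, {1} are disjoint, each induces a connected subgraph, and every pair is joined by at least one edge of G. Contracting each set to a single vertex therefore yields K_{4} as a minor, and since treewidth is minor-monotone, tw(G) ≥ tw(K_{4}) = 3. Hence tw(G) = 3 exactly.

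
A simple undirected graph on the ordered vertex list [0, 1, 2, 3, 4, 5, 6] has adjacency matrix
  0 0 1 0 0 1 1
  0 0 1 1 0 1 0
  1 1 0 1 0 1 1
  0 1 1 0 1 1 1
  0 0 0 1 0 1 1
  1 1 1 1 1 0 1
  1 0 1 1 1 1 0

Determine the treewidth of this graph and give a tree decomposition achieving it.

Treewidth 3.
One such decomposition:
Bags: B1 = {2, 3, 5, 6}  B2 = {0, 2, 5, 6}  B3 = {3, 4, 5, 6}  B4 = {1, 2, 3, 5}
Tree: B1–B2, B1–B3, B1–B4

Each bag holds 4 vertices, so the decomposition has width 3, which upper-bounds the treewidth. On the other hand G contains the 4-clique {0, 2, 5, 6}. A clique must lie in a single bag of any decomposition, so no decomposition can have width below 3. The upper and lower bounds meet at 3, so that is the treewidth.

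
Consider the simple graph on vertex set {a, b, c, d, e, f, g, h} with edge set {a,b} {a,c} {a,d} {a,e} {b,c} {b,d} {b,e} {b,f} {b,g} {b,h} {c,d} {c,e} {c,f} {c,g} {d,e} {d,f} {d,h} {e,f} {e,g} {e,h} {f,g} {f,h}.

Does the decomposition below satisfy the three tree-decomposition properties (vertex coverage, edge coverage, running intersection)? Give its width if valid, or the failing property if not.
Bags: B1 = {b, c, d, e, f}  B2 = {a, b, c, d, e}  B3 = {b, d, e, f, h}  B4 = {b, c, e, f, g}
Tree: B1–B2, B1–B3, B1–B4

Vertex coverage: the bags together contain {a, b, c, d, e, f, g, h}, the full vertex set. Edge coverage: each edge of G has both endpoints in at least one bag. Running intersection: for every vertex, the bags containing it form a connected subtree. All three properties hold, so this is a valid tree decomposition of width max|bag| − 1 = 4, and hence tw(G) ≤ 4.

Yes; width 4.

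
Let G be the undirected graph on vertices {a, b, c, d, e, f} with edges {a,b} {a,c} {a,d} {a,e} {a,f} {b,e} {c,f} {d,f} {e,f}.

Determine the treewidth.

2

A width-2 tree decomposition is:
Bags: B1 = {a, c, f}  B2 = {a, d, f}  B3 = {a, e, f}  B4 = {a, b, e}
Tree: B1–B2, B2–B3, B3–B4
Each bag holds 3 vertices, so the decomposition has width 2, which upper-bounds the treewidth. Conversely, {a, d, f} is a clique of size 3, and the vertices of any clique must share a bag in every tree decomposition; so some bag has ≥ 3 vertices and tw(G) ≥ 2. Hence tw(G) = 2 exactly.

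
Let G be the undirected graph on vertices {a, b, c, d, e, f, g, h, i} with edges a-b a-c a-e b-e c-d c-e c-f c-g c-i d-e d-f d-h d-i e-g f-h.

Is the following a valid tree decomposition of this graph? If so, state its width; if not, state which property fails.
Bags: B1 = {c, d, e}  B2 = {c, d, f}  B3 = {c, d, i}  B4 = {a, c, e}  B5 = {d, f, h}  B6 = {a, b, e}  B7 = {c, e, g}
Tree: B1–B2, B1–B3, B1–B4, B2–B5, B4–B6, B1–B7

Checking the three conditions: (i) the bags cover all of {a, b, c, d, e, f, g, h, i}; (ii) for each edge, some bag contains both endpoints; (iii) the bags containing any fixed vertex form a subtree. All hold, so the decomposition is valid with width 3 − 1 = 2.

Yes; width 2.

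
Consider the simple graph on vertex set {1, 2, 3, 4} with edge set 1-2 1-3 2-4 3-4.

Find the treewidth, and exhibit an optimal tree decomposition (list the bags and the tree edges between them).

Treewidth 2.
One optimal decomposition is:
Bags: B1 = {1, 2, 3}  B2 = {2, 3, 4}
Tree: B1–B2

The largest bag has 3 vertices, giving width 2; this decomposition certifies tw(G) ≤ 2. For the lower bound, G contains the cycle 2–1–3–4–2, so G is not a forest; only forests have treewidth ≤ 1, hence tw(G) ≥ 2. Combining the bounds, tw(G) = 2.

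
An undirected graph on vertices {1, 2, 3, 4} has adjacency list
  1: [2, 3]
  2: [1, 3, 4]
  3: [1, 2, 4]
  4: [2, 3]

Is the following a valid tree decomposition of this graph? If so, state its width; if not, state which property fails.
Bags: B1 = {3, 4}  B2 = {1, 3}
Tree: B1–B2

No — vertex 2 appears in no bag.

A tree decomposition must satisfy three properties: every vertex lies in some bag; for every edge, both endpoints lie together in some bag; and for every vertex, the bags containing it form a connected subtree. Here vertex 2 appears in no bag, so the decomposition is invalid.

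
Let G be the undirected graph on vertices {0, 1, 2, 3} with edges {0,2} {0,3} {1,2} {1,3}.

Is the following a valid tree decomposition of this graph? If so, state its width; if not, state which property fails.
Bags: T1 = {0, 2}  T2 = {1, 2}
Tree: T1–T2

No — vertex 3 appears in no bag.

A tree decomposition must satisfy three properties: every vertex lies in some bag; for every edge, both endpoints lie together in some bag; and for every vertex, the bags containing it form a connected subtree. Here vertex 3 appears in no bag, so the decomposition is invalid.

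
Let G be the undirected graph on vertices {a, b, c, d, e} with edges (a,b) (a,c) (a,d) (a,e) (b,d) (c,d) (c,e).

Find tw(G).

A width-2 tree decomposition is:
Bags: B1 = {a, c, d}  B2 = {a, b, d}  B3 = {a, c, e}
Tree: B1–B2, B1–B3
The largest bag has 3 vertices, giving width 2; this decomposition certifies tw(G) ≤ 2. Conversely, {a, c, d} is a clique of size 3, and the vertices of any clique must share a bag in every tree decomposition; so some bag has ≥ 3 vertices and tw(G) ≥ 2. The upper and lower bounds meet at 2, so that is the treewidth.

2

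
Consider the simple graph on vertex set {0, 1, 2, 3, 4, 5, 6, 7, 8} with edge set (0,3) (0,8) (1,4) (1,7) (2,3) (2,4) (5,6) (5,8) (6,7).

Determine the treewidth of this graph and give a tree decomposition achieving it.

Each bag holds 3 vertices, so the decomposition has width 2, which upper-bounds the treewidth. For the lower bound, G contains the cycle 7–6–5–8–0–3–2–4–1–7, so G is not a forest; only forests have treewidth ≤ 1, hence tw(G) ≥ 2. Therefore the treewidth is 2.

Treewidth 2.
Bags: B1 = {5, 6, 7}  B2 = {5, 7, 8}  B3 = {0, 7, 8}  B4 = {0, 3, 7}  B5 = {2, 3, 7}  B6 = {2, 4, 7}  B7 = {1, 4, 7}
Tree: B1–B2, B2–B3, B3–B4, B4–B5, B5–B6, B6–B7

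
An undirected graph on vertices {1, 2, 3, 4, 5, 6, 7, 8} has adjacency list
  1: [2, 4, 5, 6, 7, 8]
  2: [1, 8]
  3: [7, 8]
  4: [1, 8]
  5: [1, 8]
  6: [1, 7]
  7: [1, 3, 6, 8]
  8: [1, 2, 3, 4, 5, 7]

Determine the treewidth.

A width-2 tree decomposition is:
Bags: B1 = {3, 7, 8}  B2 = {1, 7, 8}  B3 = {1, 6, 7}  B4 = {1, 4, 8}  B5 = {1, 5, 8}  B6 = {1, 2, 8}
Tree: B1–B2, B2–B3, B2–B4, B4–B5, B2–B6
Each bag holds 3 vertices, so the decomposition has width 2, which upper-bounds the treewidth. Conversely, {1, 2, 8} is a clique of size 3, and the vertices of any clique must share a bag in every tree decomposition; so some bag has ≥ 3 vertices and tw(G) ≥ 2. Hence tw(G) = 2 exactly.

2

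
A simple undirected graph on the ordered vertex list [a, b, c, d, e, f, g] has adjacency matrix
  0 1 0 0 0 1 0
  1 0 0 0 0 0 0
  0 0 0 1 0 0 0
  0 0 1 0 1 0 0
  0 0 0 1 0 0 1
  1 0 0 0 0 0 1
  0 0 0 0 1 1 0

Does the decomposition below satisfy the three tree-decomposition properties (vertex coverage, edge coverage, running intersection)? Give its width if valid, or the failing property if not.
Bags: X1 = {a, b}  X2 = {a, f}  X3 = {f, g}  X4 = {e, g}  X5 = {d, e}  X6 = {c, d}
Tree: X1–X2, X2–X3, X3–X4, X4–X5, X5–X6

Vertex coverage: the bags together contain {a, b, c, d, e, f, g}, the full vertex set. Edge coverage: each edge of G has both endpoints in at least one bag. Running intersection: for every vertex, the bags containing it form a connected subtree. All three properties hold, so this is a valid tree decomposition of width max|bag| − 1 = 1, and hence tw(G) ≤ 1.

Yes; width 1.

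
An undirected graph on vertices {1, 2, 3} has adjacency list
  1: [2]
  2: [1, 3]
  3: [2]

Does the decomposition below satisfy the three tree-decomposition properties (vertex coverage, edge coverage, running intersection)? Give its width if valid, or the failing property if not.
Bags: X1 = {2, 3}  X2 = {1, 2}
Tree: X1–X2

Vertex coverage: the bags together contain {1, 2, 3}, the full vertex set. Edge coverage: each edge of G has both endpoints in at least one bag. Running intersection: for every vertex, the bags containing it form a connected subtree. All three properties hold, so this is a valid tree decomposition of width max|bag| − 1 = 1, and hence tw(G) ≤ 1.

Yes; width 1.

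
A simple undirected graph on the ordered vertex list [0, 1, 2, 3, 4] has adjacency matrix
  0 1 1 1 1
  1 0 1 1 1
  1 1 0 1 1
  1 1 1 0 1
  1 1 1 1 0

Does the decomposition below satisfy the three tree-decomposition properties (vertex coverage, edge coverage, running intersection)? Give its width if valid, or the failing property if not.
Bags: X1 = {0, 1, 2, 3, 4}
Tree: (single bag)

Yes; width 4.

Every vertex of G appears in some bag (union = {0, 1, 2, 3, 4}); every edge is covered by a bag; and for each vertex v the set of bags containing v is connected in the bag tree. The decomposition is therefore valid. The largest bag has 5 vertices, so the width is 4.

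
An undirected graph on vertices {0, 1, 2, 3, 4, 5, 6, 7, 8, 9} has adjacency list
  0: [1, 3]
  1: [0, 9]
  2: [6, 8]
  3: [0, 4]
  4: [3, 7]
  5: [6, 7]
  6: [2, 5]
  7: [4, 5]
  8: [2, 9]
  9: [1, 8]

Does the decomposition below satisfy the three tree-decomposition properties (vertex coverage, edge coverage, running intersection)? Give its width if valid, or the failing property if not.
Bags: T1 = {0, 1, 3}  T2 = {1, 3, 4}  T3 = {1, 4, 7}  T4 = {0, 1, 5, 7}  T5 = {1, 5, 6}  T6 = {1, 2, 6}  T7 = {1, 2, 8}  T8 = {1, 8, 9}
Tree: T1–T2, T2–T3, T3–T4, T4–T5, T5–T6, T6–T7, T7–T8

No — bags containing vertex 0 are not connected in the tree.

A tree decomposition must satisfy three properties: every vertex lies in some bag; for every edge, both endpoints lie together in some bag; and for every vertex, the bags containing it form a connected subtree. Here bags containing vertex 0 are not connected in the tree, so the decomposition is invalid.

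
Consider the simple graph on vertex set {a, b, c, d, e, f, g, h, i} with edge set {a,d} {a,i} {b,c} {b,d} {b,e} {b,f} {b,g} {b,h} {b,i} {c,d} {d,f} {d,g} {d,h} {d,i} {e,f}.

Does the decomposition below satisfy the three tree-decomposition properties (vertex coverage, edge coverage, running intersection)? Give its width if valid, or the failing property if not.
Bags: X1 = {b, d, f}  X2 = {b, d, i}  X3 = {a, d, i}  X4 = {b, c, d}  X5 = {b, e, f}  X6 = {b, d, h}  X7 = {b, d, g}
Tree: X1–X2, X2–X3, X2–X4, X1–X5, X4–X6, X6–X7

Every vertex of G appears in some bag (union = {a, b, c, d, e, f, g, h, i}); every edge is covered by a bag; and for each vertex v the set of bags containing v is connected in the bag tree. The decomposition is therefore valid. The largest bag has 3 vertices, so the width is 2.

Yes; width 2.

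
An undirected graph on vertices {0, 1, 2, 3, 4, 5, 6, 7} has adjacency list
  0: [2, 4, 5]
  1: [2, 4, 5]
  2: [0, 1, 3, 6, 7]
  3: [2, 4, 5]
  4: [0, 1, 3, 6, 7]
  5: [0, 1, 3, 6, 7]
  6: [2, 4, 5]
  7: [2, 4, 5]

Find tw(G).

3

A width-3 tree decomposition is:
Bags: B1 = {2, 4, 5, 6}  B2 = {0, 2, 4, 5}  B3 = {1, 2, 4, 5}  B4 = {2, 4, 5, 7}  B5 = {2, 3, 4, 5}
Tree: B1–B2, B2–B3, B3–B4, B4–B5
Each bag holds 4 vertices, so the decomposition has width 3, which upper-bounds the treewidth. For the lower bound: the 4 vertex sets {5,6}, {0,4}, {2}, {1} are disjoint, each induces a connected subgraph, and every pair is joined by at least one edge of G. Contracting each set to a single vertex therefore yields K_{4} as a minor, and since treewidth is minor-monotone, tw(G) ≥ tw(K_{4}) = 3. The upper and lower bounds meet at 3, so that is the treewidth.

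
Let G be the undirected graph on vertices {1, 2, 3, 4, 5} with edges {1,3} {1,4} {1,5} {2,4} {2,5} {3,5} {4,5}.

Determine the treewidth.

2

A width-2 tree decomposition is:
Bags: B1 = {1, 4, 5}  B2 = {1, 3, 5}  B3 = {2, 4, 5}
Tree: B1–B2, B1–B3
The largest bag has 3 vertices, giving width 2; this decomposition certifies tw(G) ≤ 2. For the lower bound, the 3 vertices {1, 3, 5} are pairwise adjacent, and any tree decomposition puts a clique entirely inside one bag — forcing width ≥ 2. The upper and lower bounds meet at 2, so that is the treewidth.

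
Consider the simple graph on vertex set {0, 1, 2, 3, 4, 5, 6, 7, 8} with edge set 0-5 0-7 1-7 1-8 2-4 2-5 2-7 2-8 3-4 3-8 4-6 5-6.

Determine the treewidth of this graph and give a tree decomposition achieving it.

Treewidth 3.
Bags: B1 = {3, 4, 6, 8}  B2 = {2, 4, 6, 8}  B3 = {2, 5, 6, 8}  B4 = {1, 2, 5, 8}  B5 = {1, 2, 5, 7}  B6 = {0, 1, 5, 7}
Tree: B1–B2, B2–B3, B3–B4, B4–B5, B5–B6

Every bag has size at most 4, so the width is 4 − 1 = 3 and tw(G) ≤ 3. For the lower bound: the 4 vertex sets {3,4,6}, {8}, {2}, {0,1,5,7} are disjoint, each induces a connected subgraph, and every pair is joined by at least one edge of G. Contracting each set to a single vertex therefore yields K_{4} as a minor, and since treewidth is minor-monotone, tw(G) ≥ tw(K_{4}) = 3. Combining the bounds, tw(G) = 3.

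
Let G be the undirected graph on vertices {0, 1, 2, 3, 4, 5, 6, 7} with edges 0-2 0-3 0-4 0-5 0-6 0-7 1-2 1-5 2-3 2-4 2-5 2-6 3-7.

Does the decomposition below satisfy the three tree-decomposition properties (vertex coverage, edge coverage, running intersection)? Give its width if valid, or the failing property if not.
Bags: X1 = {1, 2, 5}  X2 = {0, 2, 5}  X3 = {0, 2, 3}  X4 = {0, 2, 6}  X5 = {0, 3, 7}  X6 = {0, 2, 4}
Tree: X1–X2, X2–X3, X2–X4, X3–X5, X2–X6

Yes; width 2.

Vertex coverage: the bags together contain {0, 1, 2, 3, 4, 5, 6, 7}, the full vertex set. Edge coverage: each edge of G has both endpoints in at least one bag. Running intersection: for every vertex, the bags containing it form a connected subtree. All three properties hold, so this is a valid tree decomposition of width max|bag| − 1 = 2, and hence tw(G) ≤ 2.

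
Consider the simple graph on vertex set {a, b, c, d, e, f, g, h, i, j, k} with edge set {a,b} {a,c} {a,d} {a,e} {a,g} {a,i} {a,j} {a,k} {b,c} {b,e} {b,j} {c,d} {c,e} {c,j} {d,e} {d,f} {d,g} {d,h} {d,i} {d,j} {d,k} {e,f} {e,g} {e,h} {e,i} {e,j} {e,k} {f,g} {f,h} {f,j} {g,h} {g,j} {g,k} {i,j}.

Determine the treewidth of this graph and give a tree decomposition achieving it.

Every bag has size at most 5, so the width is 5 − 1 = 4 and tw(G) ≤ 4. Conversely, {a, d, e, g, j} is a clique of size 5, and the vertices of any clique must share a bag in every tree decomposition; so some bag has ≥ 5 vertices and tw(G) ≥ 4. Combining the bounds, tw(G) = 4.

Treewidth 4.
One such decomposition:
Bags: B1 = {a, d, e, g, j}  B2 = {a, d, e, g, k}  B3 = {a, d, e, i, j}  B4 = {a, c, d, e, j}  B5 = {a, b, c, e, j}  B6 = {d, e, f, g, j}  B7 = {d, e, f, g, h}
Tree: B1–B2, B1–B3, B3–B4, B4–B5, B1–B6, B6–B7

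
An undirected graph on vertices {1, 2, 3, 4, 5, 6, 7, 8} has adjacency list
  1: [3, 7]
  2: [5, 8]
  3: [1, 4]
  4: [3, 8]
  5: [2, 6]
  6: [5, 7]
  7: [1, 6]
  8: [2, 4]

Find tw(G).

2

A width-2 tree decomposition is:
Bags: B1 = {2, 4, 8}  B2 = {2, 3, 4}  B3 = {1, 2, 3}  B4 = {1, 2, 7}  B5 = {2, 6, 7}  B6 = {2, 5, 6}
Tree: B1–B2, B2–B3, B3–B4, B4–B5, B5–B6
The largest bag has 3 vertices, giving width 2; this decomposition certifies tw(G) ≤ 2. The edges 2–8–4–3–1–7–6–5–2 form a cycle, so G is not a tree and its treewidth is at least 2. Combining the bounds, tw(G) = 2.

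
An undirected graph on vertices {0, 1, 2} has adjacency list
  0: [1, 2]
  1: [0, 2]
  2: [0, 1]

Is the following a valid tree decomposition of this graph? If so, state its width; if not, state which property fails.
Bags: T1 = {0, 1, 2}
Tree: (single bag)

Every vertex of G appears in some bag (union = {0, 1, 2}); every edge is covered by a bag; and for each vertex v the set of bags containing v is connected in the bag tree. The decomposition is therefore valid. The largest bag has 3 vertices, so the width is 2.

Yes; width 2.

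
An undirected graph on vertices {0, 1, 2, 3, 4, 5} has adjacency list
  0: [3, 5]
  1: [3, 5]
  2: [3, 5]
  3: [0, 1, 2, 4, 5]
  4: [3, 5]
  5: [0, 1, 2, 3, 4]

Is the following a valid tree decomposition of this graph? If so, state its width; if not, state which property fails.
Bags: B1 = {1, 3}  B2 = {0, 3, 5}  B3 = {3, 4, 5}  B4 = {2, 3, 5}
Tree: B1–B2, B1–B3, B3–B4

No — edge (5,1) lies in no bag.

A tree decomposition must satisfy three properties: every vertex lies in some bag; for every edge, both endpoints lie together in some bag; and for every vertex, the bags containing it form a connected subtree. Here edge (5,1) lies in no bag, so the decomposition is invalid.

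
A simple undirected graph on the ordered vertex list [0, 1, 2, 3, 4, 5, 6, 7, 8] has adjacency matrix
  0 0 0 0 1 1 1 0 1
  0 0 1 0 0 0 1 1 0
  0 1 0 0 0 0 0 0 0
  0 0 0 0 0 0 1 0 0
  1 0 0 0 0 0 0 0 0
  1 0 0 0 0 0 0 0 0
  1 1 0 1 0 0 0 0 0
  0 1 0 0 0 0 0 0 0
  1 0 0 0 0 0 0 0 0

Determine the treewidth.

A width-1 tree decomposition is:
Bags: B1 = {1, 7}  B2 = {1, 6}  B3 = {3, 6}  B4 = {1, 2}  B5 = {0, 6}  B6 = {0, 8}  B7 = {0, 4}  B8 = {0, 5}
Tree: B1–B2, B2–B3, B1–B4, B3–B5, B5–B6, B6–B7, B7–B8
The largest bag has 2 vertices, giving width 1; this decomposition certifies tw(G) ≤ 1. Since G has at least one edge (e.g. 1–7), it is not an edgeless graph, so tw(G) ≥ 1. Therefore the treewidth is 1.

1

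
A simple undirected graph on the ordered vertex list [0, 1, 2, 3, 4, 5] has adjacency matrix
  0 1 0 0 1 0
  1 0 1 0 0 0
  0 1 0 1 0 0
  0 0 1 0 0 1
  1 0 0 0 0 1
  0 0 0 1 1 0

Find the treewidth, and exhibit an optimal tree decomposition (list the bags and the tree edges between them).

Each bag holds 3 vertices, so the decomposition has width 2, which upper-bounds the treewidth. For the lower bound, G contains the cycle 1–0–4–5–3–2–1, so G is not a forest; only forests have treewidth ≤ 1, hence tw(G) ≥ 2. Therefore the treewidth is 2.

Treewidth 2.
One optimal decomposition is:
Bags: B1 = {0, 1, 4}  B2 = {1, 4, 5}  B3 = {1, 3, 5}  B4 = {1, 2, 3}
Tree: B1–B2, B2–B3, B3–B4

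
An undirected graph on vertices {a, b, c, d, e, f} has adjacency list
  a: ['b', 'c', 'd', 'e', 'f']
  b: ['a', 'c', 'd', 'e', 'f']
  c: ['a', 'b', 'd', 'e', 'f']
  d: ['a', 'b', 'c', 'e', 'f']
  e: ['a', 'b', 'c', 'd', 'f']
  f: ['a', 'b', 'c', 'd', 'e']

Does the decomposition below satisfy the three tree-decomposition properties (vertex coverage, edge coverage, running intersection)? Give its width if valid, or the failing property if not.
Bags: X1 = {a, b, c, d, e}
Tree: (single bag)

No — vertex f appears in no bag.

A tree decomposition must satisfy three properties: every vertex lies in some bag; for every edge, both endpoints lie together in some bag; and for every vertex, the bags containing it form a connected subtree. Here vertex f appears in no bag, so the decomposition is invalid.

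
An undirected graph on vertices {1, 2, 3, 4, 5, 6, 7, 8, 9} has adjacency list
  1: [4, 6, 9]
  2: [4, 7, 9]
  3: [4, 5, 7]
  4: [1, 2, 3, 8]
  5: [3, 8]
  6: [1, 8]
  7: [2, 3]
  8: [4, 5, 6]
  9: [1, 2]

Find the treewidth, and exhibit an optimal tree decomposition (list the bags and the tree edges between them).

Treewidth 3.
One such decomposition:
Bags: B1 = {1, 5, 6, 8}  B2 = {1, 4, 5, 8}  B3 = {1, 3, 4, 5}  B4 = {1, 3, 4, 9}  B5 = {2, 3, 4, 9}  B6 = {2, 3, 7, 9}
Tree: B1–B2, B2–B3, B3–B4, B4–B5, B5–B6

Every bag has size at most 4, so the width is 4 − 1 = 3 and tw(G) ≤ 3. For the lower bound: the 4 vertex sets {5,6,8}, {1}, {4}, {2,3,7,9} are disjoint, each induces a connected subgraph, and every pair is joined by at least one edge of G. Contracting each set to a single vertex therefore yields K_{4} as a minor, and since treewidth is minor-monotone, tw(G) ≥ tw(K_{4}) = 3. The upper and lower bounds meet at 3, so that is the treewidth.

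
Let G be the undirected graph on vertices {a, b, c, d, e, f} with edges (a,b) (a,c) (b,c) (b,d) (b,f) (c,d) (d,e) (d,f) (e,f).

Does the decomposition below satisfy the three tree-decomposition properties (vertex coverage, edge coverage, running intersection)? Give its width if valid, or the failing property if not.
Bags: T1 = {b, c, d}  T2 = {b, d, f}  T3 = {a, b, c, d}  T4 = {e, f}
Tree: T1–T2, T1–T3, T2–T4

A tree decomposition must satisfy three properties: every vertex lies in some bag; for every edge, both endpoints lie together in some bag; and for every vertex, the bags containing it form a connected subtree. Here edge (d,e) lies in no bag, so the decomposition is invalid.

No — edge (d,e) lies in no bag.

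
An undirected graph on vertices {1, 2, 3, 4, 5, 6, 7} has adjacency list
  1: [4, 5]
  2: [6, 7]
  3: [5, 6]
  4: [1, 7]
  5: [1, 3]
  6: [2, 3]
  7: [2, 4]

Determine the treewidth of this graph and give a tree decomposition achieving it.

Every bag has size at most 3, so the width is 3 − 1 = 2 and tw(G) ≤ 2. The edges 7–2–6–3–5–1–4–7 form a cycle, so G is not a tree and its treewidth is at least 2. The upper and lower bounds meet at 2, so that is the treewidth.

Treewidth 2.
Bags: B1 = {2, 6, 7}  B2 = {3, 6, 7}  B3 = {3, 5, 7}  B4 = {1, 5, 7}  B5 = {1, 4, 7}
Tree: B1–B2, B2–B3, B3–B4, B4–B5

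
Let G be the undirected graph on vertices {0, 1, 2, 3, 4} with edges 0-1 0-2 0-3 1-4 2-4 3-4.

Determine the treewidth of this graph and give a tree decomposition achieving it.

The largest bag has 3 vertices, giving width 2; this decomposition certifies tw(G) ≤ 2. For the lower bound, G contains the cycle 0–2–4–1–0, so G is not a forest; only forests have treewidth ≤ 1, hence tw(G) ≥ 2. The upper and lower bounds meet at 2, so that is the treewidth.

Treewidth 2.
Bags: B1 = {0, 2, 4}  B2 = {0, 1, 4}  B3 = {0, 3, 4}
Tree: B1–B2, B2–B3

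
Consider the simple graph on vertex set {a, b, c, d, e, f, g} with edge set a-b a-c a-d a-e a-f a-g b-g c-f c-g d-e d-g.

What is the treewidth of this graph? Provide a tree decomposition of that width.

Treewidth 2.
Bags: B1 = {a, c, g}  B2 = {a, b, g}  B3 = {a, c, f}  B4 = {a, d, g}  B5 = {a, d, e}
Tree: B1–B2, B1–B3, B2–B4, B4–B5

Every bag has size at most 3, so the width is 3 − 1 = 2 and tw(G) ≤ 2. Conversely, {a, d, g} is a clique of size 3, and the vertices of any clique must share a bag in every tree decomposition; so some bag has ≥ 3 vertices and tw(G) ≥ 2. Therefore the treewidth is 2.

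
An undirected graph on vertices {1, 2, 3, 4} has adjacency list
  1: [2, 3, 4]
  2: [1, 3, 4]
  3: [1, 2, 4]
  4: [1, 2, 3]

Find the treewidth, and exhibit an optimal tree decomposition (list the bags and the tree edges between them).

With just one bag of size 4, the width is 4 − 1 = 3, so tw(G) ≤ 3. On the other hand G contains the 4-clique {1, 2, 3, 4}. A clique must lie in a single bag of any decomposition, so no decomposition can have width below 3. Hence tw(G) = 3 exactly.

Treewidth 3.
One optimal decomposition is:
Bags: B1 = {1, 2, 3, 4}
Tree: (single bag)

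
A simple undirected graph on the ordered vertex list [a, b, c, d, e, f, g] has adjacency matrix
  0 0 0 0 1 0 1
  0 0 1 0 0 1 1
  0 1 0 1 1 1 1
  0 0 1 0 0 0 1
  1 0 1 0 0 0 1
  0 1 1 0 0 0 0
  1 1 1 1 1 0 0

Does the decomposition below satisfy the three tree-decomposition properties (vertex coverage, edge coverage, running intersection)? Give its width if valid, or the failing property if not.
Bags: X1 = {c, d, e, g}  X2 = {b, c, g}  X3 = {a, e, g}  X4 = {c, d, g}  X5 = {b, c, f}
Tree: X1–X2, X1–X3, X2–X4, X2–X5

No — bags containing vertex d are not connected in the tree.

A tree decomposition must satisfy three properties: every vertex lies in some bag; for every edge, both endpoints lie together in some bag; and for every vertex, the bags containing it form a connected subtree. Here bags containing vertex d are not connected in the tree, so the decomposition is invalid.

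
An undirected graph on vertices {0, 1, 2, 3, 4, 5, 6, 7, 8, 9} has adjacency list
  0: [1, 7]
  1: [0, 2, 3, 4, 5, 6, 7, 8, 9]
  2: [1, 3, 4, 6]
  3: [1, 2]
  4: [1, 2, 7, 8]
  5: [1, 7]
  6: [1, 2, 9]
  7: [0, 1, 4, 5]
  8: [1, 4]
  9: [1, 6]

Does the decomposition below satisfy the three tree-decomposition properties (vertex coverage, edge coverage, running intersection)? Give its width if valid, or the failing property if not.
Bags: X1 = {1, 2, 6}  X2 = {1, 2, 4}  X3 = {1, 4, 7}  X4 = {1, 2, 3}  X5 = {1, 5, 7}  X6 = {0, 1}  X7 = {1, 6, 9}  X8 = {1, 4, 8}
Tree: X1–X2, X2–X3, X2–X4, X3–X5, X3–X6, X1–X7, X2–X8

A tree decomposition must satisfy three properties: every vertex lies in some bag; for every edge, both endpoints lie together in some bag; and for every vertex, the bags containing it form a connected subtree. Here edge (7,0) lies in no bag, so the decomposition is invalid.

No — edge (7,0) lies in no bag.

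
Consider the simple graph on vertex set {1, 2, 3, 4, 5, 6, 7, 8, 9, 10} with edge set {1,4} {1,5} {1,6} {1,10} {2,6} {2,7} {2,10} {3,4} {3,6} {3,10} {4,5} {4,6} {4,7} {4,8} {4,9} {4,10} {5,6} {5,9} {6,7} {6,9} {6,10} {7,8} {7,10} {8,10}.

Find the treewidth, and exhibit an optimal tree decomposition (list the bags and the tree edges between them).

Each bag holds 4 vertices, so the decomposition has width 3, which upper-bounds the treewidth. On the other hand G contains the 4-clique {2, 6, 7, 10}. A clique must lie in a single bag of any decomposition, so no decomposition can have width below 3. Combining the bounds, tw(G) = 3.

Treewidth 3.
One optimal decomposition is:
Bags: B1 = {3, 4, 6, 10}  B2 = {4, 6, 7, 10}  B3 = {1, 4, 6, 10}  B4 = {1, 4, 5, 6}  B5 = {2, 6, 7, 10}  B6 = {4, 7, 8, 10}  B7 = {4, 5, 6, 9}
Tree: B1–B2, B2–B3, B3–B4, B2–B5, B2–B6, B4–B7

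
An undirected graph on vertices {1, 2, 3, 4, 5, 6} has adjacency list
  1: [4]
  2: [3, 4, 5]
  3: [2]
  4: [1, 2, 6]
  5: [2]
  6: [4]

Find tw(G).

1

A width-1 tree decomposition is:
Bags: B1 = {1, 4}  B2 = {2, 4}  B3 = {4, 6}  B4 = {2, 3}  B5 = {2, 5}
Tree: B1–B2, B2–B3, B2–B4, B2–B5
The largest bag has 2 vertices, giving width 1; this decomposition certifies tw(G) ≤ 1. Since G has at least one edge (e.g. 1–4), it is not an edgeless graph, so tw(G) ≥ 1. Combining the bounds, tw(G) = 1.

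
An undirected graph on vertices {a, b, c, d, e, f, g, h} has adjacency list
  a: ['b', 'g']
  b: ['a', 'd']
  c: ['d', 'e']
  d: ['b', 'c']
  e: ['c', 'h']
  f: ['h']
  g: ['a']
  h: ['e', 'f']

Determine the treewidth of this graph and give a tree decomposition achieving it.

Each bag holds 2 vertices, so the decomposition has width 1, which upper-bounds the treewidth. Any graph with an edge has treewidth ≥ 1, and G has the edge g–a. Combining the bounds, tw(G) = 1.

Treewidth 1.
One optimal decomposition is:
Bags: B1 = {a, g}  B2 = {a, b}  B3 = {b, d}  B4 = {c, d}  B5 = {c, e}  B6 = {e, h}  B7 = {f, h}
Tree: B1–B2, B2–B3, B3–B4, B4–B5, B5–B6, B6–B7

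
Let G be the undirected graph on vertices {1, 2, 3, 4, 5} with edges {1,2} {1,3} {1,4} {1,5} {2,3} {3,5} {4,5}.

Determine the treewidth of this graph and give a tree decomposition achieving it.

Every bag has size at most 3, so the width is 3 − 1 = 2 and tw(G) ≤ 2. For the lower bound, the 3 vertices {1, 2, 3} are pairwise adjacent, and any tree decomposition puts a clique entirely inside one bag — forcing width ≥ 2. Hence tw(G) = 2 exactly.

Treewidth 2.
One such decomposition:
Bags: B1 = {1, 3, 5}  B2 = {1, 2, 3}  B3 = {1, 4, 5}
Tree: B1–B2, B1–B3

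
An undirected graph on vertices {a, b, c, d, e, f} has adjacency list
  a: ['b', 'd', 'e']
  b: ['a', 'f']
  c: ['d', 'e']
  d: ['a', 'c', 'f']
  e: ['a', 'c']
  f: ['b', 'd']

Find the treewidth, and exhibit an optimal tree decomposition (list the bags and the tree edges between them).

The largest bag has 3 vertices, giving width 2; this decomposition certifies tw(G) ≤ 2. For the lower bound, G contains the cycle c–e–a–d–c, so G is not a forest; only forests have treewidth ≤ 1, hence tw(G) ≥ 2. Combining the bounds, tw(G) = 2.

Treewidth 2.
One such decomposition:
Bags: B1 = {c, d, e}  B2 = {a, d, e}  B3 = {a, d, f}  B4 = {a, b, f}
Tree: B1–B2, B2–B3, B3–B4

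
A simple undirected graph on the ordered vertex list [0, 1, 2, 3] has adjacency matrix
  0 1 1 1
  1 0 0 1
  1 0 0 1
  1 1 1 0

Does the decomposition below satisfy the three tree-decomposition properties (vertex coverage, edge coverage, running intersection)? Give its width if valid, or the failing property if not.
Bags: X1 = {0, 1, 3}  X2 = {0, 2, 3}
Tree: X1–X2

Checking the three conditions: (i) the bags cover all of {0, 1, 2, 3}; (ii) for each edge, some bag contains both endpoints; (iii) the bags containing any fixed vertex form a subtree. All hold, so the decomposition is valid with width 3 − 1 = 2.

Yes; width 2.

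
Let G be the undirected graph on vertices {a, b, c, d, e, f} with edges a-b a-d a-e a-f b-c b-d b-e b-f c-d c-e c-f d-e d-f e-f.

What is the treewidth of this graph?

A width-4 tree decomposition is:
Bags: B1 = {a, b, d, e, f}  B2 = {b, c, d, e, f}
Tree: B1–B2
Every bag has size at most 5, so the width is 5 − 1 = 4 and tw(G) ≤ 4. For the lower bound, the 5 vertices {b, c, d, e, f} are pairwise adjacent, and any tree decomposition puts a clique entirely inside one bag — forcing width ≥ 4. Therefore the treewidth is 4.

4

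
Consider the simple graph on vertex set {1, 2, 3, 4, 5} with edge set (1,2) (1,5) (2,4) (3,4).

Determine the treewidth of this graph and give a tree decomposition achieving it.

Every bag has size at most 2, so the width is 2 − 1 = 1 and tw(G) ≤ 1. Since G has at least one edge (e.g. 3–4), it is not an edgeless graph, so tw(G) ≥ 1. Combining the bounds, tw(G) = 1.

Treewidth 1.
One such decomposition:
Bags: B1 = {3, 4}  B2 = {2, 4}  B3 = {1, 2}  B4 = {1, 5}
Tree: B1–B2, B2–B3, B3–B4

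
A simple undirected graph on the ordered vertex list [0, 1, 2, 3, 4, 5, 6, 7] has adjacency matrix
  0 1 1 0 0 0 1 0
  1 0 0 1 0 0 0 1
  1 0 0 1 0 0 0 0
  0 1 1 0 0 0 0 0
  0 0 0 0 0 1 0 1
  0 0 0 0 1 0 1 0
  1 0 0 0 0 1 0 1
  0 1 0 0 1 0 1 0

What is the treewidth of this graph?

A width-2 tree decomposition is:
Bags: B1 = {0, 2, 3}  B2 = {0, 1, 3}  B3 = {0, 1, 6}  B4 = {1, 6, 7}  B5 = {5, 6, 7}  B6 = {4, 5, 7}
Tree: B1–B2, B2–B3, B3–B4, B4–B5, B5–B6
Every bag has size at most 3, so the width is 3 − 1 = 2 and tw(G) ≤ 2. The edges 2–3–1–0–2 form a cycle, so G is not a tree and its treewidth is at least 2. Therefore the treewidth is 2.

2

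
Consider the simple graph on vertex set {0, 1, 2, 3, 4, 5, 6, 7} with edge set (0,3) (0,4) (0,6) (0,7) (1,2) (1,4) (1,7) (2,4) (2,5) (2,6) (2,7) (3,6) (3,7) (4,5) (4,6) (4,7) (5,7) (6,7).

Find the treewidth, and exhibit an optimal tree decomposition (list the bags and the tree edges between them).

Treewidth 3.
Bags: B1 = {2, 4, 6, 7}  B2 = {0, 4, 6, 7}  B3 = {0, 3, 6, 7}  B4 = {1, 2, 4, 7}  B5 = {2, 4, 5, 7}
Tree: B1–B2, B2–B3, B1–B4, B1–B5

The largest bag has 4 vertices, giving width 3; this decomposition certifies tw(G) ≤ 3. Conversely, {0, 3, 6, 7} is a clique of size 4, and the vertices of any clique must share a bag in every tree decomposition; so some bag has ≥ 4 vertices and tw(G) ≥ 3. Hence tw(G) = 3 exactly.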